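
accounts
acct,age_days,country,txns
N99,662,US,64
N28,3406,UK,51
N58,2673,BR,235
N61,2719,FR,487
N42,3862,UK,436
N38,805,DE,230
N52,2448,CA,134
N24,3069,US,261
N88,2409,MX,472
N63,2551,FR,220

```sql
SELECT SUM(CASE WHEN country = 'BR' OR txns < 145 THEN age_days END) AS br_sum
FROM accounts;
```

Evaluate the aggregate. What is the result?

9189

acct=N99: ✓ → 662
acct=N28: ✓ → 3406
acct=N58: ✓ → 2673
acct=N61: ✗
acct=N42: ✗
acct=N38: ✗
acct=N52: ✓ → 2448
acct=N24: ✗
acct=N88: ✗
acct=N63: ✗
br_sum = 662 + 3406 + 2673 + 2448 = 9189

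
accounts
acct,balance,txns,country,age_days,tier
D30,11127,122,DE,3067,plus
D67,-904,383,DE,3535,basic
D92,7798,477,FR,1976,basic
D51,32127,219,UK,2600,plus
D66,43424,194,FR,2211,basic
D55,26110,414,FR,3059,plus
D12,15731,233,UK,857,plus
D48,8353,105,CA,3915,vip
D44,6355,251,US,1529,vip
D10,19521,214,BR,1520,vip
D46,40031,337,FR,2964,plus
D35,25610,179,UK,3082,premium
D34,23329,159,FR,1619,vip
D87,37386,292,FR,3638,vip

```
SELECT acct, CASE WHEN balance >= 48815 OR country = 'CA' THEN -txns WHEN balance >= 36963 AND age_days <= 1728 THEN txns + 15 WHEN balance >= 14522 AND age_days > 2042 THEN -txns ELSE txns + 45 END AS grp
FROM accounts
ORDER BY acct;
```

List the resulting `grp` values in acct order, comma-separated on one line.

acct=D10: ELSE → 259
acct=D12: ELSE → 278
acct=D30: ELSE → 167
acct=D34: ELSE → 204
acct=D35: balance >= 14522 AND age_days > 2042 → -179
acct=D44: ELSE → 296
acct=D46: balance >= 14522 AND age_days > 2042 → -337
acct=D48: balance >= 48815 OR country = 'CA' → -105
acct=D51: balance >= 14522 AND age_days > 2042 → -219
acct=D55: balance >= 14522 AND age_days > 2042 → -414
acct=D66: balance >= 14522 AND age_days > 2042 → -194
acct=D67: ELSE → 428
acct=D87: balance >= 14522 AND age_days > 2042 → -292
acct=D92: ELSE → 522

259, 278, 167, 204, -179, 296, -337, -105, -219, -414, -194, 428, -292, 522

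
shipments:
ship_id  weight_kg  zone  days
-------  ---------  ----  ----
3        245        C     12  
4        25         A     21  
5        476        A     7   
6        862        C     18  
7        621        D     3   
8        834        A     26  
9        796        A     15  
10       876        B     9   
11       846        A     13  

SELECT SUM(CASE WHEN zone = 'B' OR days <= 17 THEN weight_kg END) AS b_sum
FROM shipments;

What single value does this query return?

ship_id=3: ✓ → 245
ship_id=4: ✗
ship_id=5: ✓ → 476
ship_id=6: ✗
ship_id=7: ✓ → 621
ship_id=8: ✗
ship_id=9: ✓ → 796
ship_id=10: ✓ → 876
ship_id=11: ✓ → 846
b_sum = 245 + 476 + 621 + 796 + 876 + 846 = 3860

3860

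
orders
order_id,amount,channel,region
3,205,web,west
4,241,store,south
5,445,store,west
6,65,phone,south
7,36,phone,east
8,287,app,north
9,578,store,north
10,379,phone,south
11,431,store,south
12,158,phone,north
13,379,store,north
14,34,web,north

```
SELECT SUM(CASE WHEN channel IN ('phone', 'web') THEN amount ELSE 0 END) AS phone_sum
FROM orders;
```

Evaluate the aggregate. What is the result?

877

order_id=3: ✓ → 205
order_id=4: ✗
order_id=5: ✗
order_id=6: ✓ → 65
order_id=7: ✓ → 36
order_id=8: ✗
order_id=9: ✗
order_id=10: ✓ → 379
order_id=11: ✗
order_id=12: ✓ → 158
order_id=13: ✗
order_id=14: ✓ → 34
phone_sum = 205 + 65 + 36 + 379 + 158 + 34 = 877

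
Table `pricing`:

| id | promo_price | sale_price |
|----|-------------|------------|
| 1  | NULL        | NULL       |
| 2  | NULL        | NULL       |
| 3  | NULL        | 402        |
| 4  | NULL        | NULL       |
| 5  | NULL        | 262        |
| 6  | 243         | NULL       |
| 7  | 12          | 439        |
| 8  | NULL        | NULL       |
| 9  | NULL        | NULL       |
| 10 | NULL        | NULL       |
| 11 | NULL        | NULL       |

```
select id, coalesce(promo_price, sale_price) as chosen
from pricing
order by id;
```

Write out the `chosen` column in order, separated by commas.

id=1: promo_price=NULL, sale_price=NULL (all NULL) → NULL
id=2: promo_price=NULL, sale_price=NULL (all NULL) → NULL
id=3: promo_price=NULL, sale_price=402 → 402
id=4: promo_price=NULL, sale_price=NULL (all NULL) → NULL
id=5: promo_price=NULL, sale_price=262 → 262
id=6: promo_price=243 → 243
id=7: promo_price=12 → 12
id=8: promo_price=NULL, sale_price=NULL (all NULL) → NULL
id=9: promo_price=NULL, sale_price=NULL (all NULL) → NULL
id=10: promo_price=NULL, sale_price=NULL (all NULL) → NULL
id=11: promo_price=NULL, sale_price=NULL (all NULL) → NULL

NULL, NULL, 402, NULL, 262, 243, 12, NULL, NULL, NULL, NULL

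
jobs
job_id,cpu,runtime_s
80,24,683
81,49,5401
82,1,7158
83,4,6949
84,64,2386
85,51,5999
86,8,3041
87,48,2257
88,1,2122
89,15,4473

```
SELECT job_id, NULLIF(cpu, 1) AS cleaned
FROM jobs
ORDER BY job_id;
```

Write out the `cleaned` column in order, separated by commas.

24, 49, NULL, 4, 64, 51, 8, 48, NULL, 15

job_id=80: cpu=24 vs 1: differ → 24
job_id=81: cpu=49 vs 1: differ → 49
job_id=82: cpu=1 vs 1: equal → NULL
job_id=83: cpu=4 vs 1: differ → 4
job_id=84: cpu=64 vs 1: differ → 64
job_id=85: cpu=51 vs 1: differ → 51
job_id=86: cpu=8 vs 1: differ → 8
job_id=87: cpu=48 vs 1: differ → 48
job_id=88: cpu=1 vs 1: equal → NULL
job_id=89: cpu=15 vs 1: differ → 15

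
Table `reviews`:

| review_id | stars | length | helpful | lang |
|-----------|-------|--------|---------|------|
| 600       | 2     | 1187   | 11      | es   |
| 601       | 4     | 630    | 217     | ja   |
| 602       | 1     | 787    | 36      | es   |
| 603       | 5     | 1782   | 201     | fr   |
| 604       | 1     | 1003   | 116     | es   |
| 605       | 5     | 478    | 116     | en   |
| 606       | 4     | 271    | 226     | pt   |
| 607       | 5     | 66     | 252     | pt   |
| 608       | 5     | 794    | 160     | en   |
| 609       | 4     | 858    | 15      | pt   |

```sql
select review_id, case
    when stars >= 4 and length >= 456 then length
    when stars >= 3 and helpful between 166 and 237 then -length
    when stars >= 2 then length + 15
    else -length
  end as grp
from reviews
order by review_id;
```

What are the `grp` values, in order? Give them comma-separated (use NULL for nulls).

review_id=600: stars >= 2 → 1202
review_id=601: stars >= 4 and length >= 456 → 630
review_id=602: ELSE → -787
review_id=603: stars >= 4 and length >= 456 → 1782
review_id=604: ELSE → -1003
review_id=605: stars >= 4 and length >= 456 → 478
review_id=606: stars >= 3 and helpful between 166 and 237 → -271
review_id=607: stars >= 2 → 81
review_id=608: stars >= 4 and length >= 456 → 794
review_id=609: stars >= 4 and length >= 456 → 858

1202, 630, -787, 1782, -1003, 478, -271, 81, 794, 858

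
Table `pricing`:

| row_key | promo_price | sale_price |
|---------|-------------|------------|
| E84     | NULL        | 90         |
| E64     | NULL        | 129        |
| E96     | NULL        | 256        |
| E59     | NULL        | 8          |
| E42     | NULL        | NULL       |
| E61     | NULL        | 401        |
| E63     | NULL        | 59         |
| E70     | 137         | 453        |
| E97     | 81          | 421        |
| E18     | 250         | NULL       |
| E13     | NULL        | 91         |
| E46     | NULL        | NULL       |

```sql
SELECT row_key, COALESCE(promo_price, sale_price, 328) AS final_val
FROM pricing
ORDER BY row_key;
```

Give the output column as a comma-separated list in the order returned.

row_key=E13: promo_price=NULL, sale_price=91 → 91
row_key=E18: promo_price=250 → 250
row_key=E42: promo_price=NULL, sale_price=NULL, → literal 328 → 328
row_key=E46: promo_price=NULL, sale_price=NULL, → literal 328 → 328
row_key=E59: promo_price=NULL, sale_price=8 → 8
row_key=E61: promo_price=NULL, sale_price=401 → 401
row_key=E63: promo_price=NULL, sale_price=59 → 59
row_key=E64: promo_price=NULL, sale_price=129 → 129
row_key=E70: promo_price=137 → 137
row_key=E84: promo_price=NULL, sale_price=90 → 90
row_key=E96: promo_price=NULL, sale_price=256 → 256
row_key=E97: promo_price=81 → 81

91, 250, 328, 328, 8, 401, 59, 129, 137, 90, 256, 81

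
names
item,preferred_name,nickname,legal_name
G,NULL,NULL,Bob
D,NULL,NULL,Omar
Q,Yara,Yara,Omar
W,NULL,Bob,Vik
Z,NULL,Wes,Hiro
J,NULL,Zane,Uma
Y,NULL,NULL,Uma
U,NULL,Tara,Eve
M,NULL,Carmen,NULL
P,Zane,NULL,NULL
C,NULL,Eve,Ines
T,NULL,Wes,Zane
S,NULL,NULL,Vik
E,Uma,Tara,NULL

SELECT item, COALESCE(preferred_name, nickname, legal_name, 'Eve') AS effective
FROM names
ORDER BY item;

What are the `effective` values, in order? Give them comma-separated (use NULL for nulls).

Eve, Omar, Uma, Bob, Zane, Carmen, Zane, Yara, Vik, Wes, Tara, Bob, Uma, Wes

item=C: preferred_name=NULL, nickname=Eve → Eve
item=D: preferred_name=NULL, nickname=NULL, legal_name=Omar → Omar
item=E: preferred_name=Uma → Uma
item=G: preferred_name=NULL, nickname=NULL, legal_name=Bob → Bob
item=J: preferred_name=NULL, nickname=Zane → Zane
item=M: preferred_name=NULL, nickname=Carmen → Carmen
item=P: preferred_name=Zane → Zane
item=Q: preferred_name=Yara → Yara
item=S: preferred_name=NULL, nickname=NULL, legal_name=Vik → Vik
item=T: preferred_name=NULL, nickname=Wes → Wes
item=U: preferred_name=NULL, nickname=Tara → Tara
item=W: preferred_name=NULL, nickname=Bob → Bob
item=Y: preferred_name=NULL, nickname=NULL, legal_name=Uma → Uma
item=Z: preferred_name=NULL, nickname=Wes → Wes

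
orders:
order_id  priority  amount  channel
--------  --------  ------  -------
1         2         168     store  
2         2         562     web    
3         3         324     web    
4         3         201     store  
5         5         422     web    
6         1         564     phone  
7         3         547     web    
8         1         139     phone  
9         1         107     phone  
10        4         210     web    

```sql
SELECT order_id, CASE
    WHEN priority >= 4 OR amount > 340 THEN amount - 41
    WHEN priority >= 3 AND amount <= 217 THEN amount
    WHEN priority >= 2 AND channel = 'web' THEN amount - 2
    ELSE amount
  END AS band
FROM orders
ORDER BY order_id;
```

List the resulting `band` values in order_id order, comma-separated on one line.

order_id=1: ELSE → 168
order_id=2: priority >= 4 OR amount > 340 → 521
order_id=3: priority >= 2 AND channel = 'web' → 322
order_id=4: priority >= 3 AND amount <= 217 → 201
order_id=5: priority >= 4 OR amount > 340 → 381
order_id=6: priority >= 4 OR amount > 340 → 523
order_id=7: priority >= 4 OR amount > 340 → 506
order_id=8: ELSE → 139
order_id=9: ELSE → 107
order_id=10: priority >= 4 OR amount > 340 → 169

168, 521, 322, 201, 381, 523, 506, 139, 107, 169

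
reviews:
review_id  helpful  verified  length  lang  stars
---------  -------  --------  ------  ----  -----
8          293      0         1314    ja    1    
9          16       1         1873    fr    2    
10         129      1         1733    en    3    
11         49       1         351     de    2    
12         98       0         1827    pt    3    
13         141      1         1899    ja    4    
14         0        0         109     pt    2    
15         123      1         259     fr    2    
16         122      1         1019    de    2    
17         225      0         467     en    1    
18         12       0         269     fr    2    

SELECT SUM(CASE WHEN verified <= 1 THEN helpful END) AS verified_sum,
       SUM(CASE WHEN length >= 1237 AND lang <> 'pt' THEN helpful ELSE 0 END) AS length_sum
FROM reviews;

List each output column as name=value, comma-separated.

verified_sum=1208, length_sum=579

[verified_sum: verified <= 1]
review_id=8: ✓ → 293
review_id=9: ✓ → 16
review_id=10: ✓ → 129
review_id=11: ✓ → 49
review_id=12: ✓ → 98
review_id=13: ✓ → 141
review_id=14: ✓ → 0
review_id=15: ✓ → 123
review_id=16: ✓ → 122
review_id=17: ✓ → 225
review_id=18: ✓ → 12
verified_sum = 293 + 16 + 129 + 49 + 98 + 141 + 123 + 122 + 225 + 12 = 1208
—
[length_sum: length >= 1237 AND lang <> 'pt']
review_id=8: ✓ → 293
review_id=9: ✓ → 16
review_id=10: ✓ → 129
review_id=11: ✗
review_id=12: ✗
review_id=13: ✓ → 141
review_id=14: ✗
review_id=15: ✗
review_id=16: ✗
review_id=17: ✗
review_id=18: ✗
length_sum = 293 + 16 + 129 + 141 = 579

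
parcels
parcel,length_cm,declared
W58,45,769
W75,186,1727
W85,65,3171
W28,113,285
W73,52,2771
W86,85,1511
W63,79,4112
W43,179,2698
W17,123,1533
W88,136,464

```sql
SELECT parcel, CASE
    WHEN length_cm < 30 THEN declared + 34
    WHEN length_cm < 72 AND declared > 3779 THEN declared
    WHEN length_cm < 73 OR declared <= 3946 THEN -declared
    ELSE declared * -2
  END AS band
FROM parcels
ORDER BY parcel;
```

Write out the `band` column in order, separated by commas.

parcel=W17: length_cm < 73 OR declared <= 3946 → -1533
parcel=W28: length_cm < 73 OR declared <= 3946 → -285
parcel=W43: length_cm < 73 OR declared <= 3946 → -2698
parcel=W58: length_cm < 73 OR declared <= 3946 → -769
parcel=W63: ELSE → -8224
parcel=W73: length_cm < 73 OR declared <= 3946 → -2771
parcel=W75: length_cm < 73 OR declared <= 3946 → -1727
parcel=W85: length_cm < 73 OR declared <= 3946 → -3171
parcel=W86: length_cm < 73 OR declared <= 3946 → -1511
parcel=W88: length_cm < 73 OR declared <= 3946 → -464

-1533, -285, -2698, -769, -8224, -2771, -1727, -3171, -1511, -464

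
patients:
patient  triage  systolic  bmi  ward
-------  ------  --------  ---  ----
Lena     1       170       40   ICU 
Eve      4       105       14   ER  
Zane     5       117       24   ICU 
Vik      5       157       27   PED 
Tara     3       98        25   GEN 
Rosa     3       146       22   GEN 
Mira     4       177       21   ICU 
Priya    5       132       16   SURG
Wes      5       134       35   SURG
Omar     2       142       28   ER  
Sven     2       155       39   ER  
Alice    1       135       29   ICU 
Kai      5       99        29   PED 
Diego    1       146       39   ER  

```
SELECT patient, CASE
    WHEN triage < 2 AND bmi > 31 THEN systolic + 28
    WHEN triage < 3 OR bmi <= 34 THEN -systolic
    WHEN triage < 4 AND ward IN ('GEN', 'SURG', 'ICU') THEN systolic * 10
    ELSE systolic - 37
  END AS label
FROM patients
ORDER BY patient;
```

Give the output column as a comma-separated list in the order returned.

-135, 174, -105, -99, 198, -177, -142, -132, -146, -155, -98, -157, 97, -117

patient=Alice: triage < 3 OR bmi <= 34 → -135
patient=Diego: triage < 2 AND bmi > 31 → 174
patient=Eve: triage < 3 OR bmi <= 34 → -105
patient=Kai: triage < 3 OR bmi <= 34 → -99
patient=Lena: triage < 2 AND bmi > 31 → 198
patient=Mira: triage < 3 OR bmi <= 34 → -177
patient=Omar: triage < 3 OR bmi <= 34 → -142
patient=Priya: triage < 3 OR bmi <= 34 → -132
patient=Rosa: triage < 3 OR bmi <= 34 → -146
patient=Sven: triage < 3 OR bmi <= 34 → -155
patient=Tara: triage < 3 OR bmi <= 34 → -98
patient=Vik: triage < 3 OR bmi <= 34 → -157
patient=Wes: ELSE → 97
patient=Zane: triage < 3 OR bmi <= 34 → -117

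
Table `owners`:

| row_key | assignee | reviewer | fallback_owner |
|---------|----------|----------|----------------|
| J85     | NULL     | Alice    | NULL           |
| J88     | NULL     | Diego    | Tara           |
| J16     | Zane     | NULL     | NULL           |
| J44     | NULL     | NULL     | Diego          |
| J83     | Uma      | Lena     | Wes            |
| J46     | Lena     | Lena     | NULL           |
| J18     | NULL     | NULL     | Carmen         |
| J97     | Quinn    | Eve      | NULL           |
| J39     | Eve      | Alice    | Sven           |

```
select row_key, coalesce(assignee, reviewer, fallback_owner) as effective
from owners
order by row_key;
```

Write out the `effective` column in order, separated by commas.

row_key=J16: assignee=Zane → Zane
row_key=J18: assignee=NULL, reviewer=NULL, fallback_owner=Carmen → Carmen
row_key=J39: assignee=Eve → Eve
row_key=J44: assignee=NULL, reviewer=NULL, fallback_owner=Diego → Diego
row_key=J46: assignee=Lena → Lena
row_key=J83: assignee=Uma → Uma
row_key=J85: assignee=NULL, reviewer=Alice → Alice
row_key=J88: assignee=NULL, reviewer=Diego → Diego
row_key=J97: assignee=Quinn → Quinn

Zane, Carmen, Eve, Diego, Lena, Uma, Alice, Diego, Quinn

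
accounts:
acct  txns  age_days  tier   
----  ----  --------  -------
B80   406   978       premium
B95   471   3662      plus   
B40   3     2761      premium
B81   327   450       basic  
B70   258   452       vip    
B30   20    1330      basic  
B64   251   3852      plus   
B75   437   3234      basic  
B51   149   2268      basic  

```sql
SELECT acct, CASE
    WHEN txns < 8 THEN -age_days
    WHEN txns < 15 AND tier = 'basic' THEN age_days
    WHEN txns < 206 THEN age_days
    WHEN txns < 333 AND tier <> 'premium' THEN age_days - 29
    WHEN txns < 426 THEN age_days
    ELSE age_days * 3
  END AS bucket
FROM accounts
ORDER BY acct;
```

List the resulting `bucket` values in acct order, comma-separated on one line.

acct=B30: txns < 206 → 1330
acct=B40: txns < 8 → -2761
acct=B51: txns < 206 → 2268
acct=B64: txns < 333 AND tier <> 'premium' → 3823
acct=B70: txns < 333 AND tier <> 'premium' → 423
acct=B75: ELSE → 9702
acct=B80: txns < 426 → 978
acct=B81: txns < 333 AND tier <> 'premium' → 421
acct=B95: ELSE → 10986

1330, -2761, 2268, 3823, 423, 9702, 978, 421, 10986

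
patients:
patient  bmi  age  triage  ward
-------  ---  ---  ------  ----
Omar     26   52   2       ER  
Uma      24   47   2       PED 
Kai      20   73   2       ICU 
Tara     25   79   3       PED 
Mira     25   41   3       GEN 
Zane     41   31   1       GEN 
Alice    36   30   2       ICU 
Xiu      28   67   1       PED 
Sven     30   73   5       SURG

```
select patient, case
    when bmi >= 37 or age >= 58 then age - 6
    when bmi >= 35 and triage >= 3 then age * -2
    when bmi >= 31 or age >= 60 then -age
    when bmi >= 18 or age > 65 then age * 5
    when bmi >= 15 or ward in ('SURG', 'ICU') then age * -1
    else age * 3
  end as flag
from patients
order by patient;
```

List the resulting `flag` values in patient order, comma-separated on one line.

patient=Alice: bmi >= 31 or age >= 60 → -30
patient=Kai: bmi >= 37 or age >= 58 → 67
patient=Mira: bmi >= 18 or age > 65 → 205
patient=Omar: bmi >= 18 or age > 65 → 260
patient=Sven: bmi >= 37 or age >= 58 → 67
patient=Tara: bmi >= 37 or age >= 58 → 73
patient=Uma: bmi >= 18 or age > 65 → 235
patient=Xiu: bmi >= 37 or age >= 58 → 61
patient=Zane: bmi >= 37 or age >= 58 → 25

-30, 67, 205, 260, 67, 73, 235, 61, 25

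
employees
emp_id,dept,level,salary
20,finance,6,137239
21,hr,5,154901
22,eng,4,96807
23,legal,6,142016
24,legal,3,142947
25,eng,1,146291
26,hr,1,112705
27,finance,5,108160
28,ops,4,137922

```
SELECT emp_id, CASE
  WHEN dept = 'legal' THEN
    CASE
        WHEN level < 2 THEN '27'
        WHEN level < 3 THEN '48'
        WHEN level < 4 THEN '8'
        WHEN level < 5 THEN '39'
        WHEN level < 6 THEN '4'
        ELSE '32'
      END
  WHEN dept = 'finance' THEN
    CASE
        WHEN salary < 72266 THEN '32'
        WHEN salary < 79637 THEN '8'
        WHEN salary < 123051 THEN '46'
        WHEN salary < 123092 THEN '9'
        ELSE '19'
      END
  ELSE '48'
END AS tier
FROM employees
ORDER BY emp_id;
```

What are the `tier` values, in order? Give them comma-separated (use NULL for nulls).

19, 48, 48, 32, 8, 48, 48, 46, 48

emp_id=20: dept='finance' → inner[ELSE] → 19
emp_id=21: dept='hr' → outer ELSE → 48
emp_id=22: dept='eng' → outer ELSE → 48
emp_id=23: dept='legal' → inner[ELSE] → 32
emp_id=24: dept='legal' → inner[level < 4] → 8
emp_id=25: dept='eng' → outer ELSE → 48
emp_id=26: dept='hr' → outer ELSE → 48
emp_id=27: dept='finance' → inner[salary < 123051] → 46
emp_id=28: dept='ops' → outer ELSE → 48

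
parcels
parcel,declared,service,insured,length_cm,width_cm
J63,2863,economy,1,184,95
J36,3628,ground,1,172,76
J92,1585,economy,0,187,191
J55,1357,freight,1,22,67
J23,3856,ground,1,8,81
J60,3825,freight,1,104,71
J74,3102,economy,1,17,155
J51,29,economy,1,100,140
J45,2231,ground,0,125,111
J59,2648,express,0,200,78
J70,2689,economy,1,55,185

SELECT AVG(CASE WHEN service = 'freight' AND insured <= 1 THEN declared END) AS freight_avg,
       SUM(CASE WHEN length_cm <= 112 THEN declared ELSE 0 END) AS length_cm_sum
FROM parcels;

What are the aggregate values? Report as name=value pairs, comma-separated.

[freight_avg: service = 'freight' AND insured <= 1]
parcel=J63: ✗
parcel=J36: ✗
parcel=J92: ✗
parcel=J55: ✓ → 1357
parcel=J23: ✗
parcel=J60: ✓ → 3825
parcel=J74: ✗
parcel=J51: ✗
parcel=J45: ✗
parcel=J59: ✗
parcel=J70: ✗
freight_avg = (1357 + 3825) / 2 = 2591
—
[length_cm_sum: length_cm <= 112]
parcel=J63: ✗
parcel=J36: ✗
parcel=J92: ✗
parcel=J55: ✓ → 1357
parcel=J23: ✓ → 3856
parcel=J60: ✓ → 3825
parcel=J74: ✓ → 3102
parcel=J51: ✓ → 29
parcel=J45: ✗
parcel=J59: ✗
parcel=J70: ✓ → 2689
length_cm_sum = 1357 + 3856 + 3825 + 3102 + 29 + 2689 = 14858

freight_avg=2591, length_cm_sum=14858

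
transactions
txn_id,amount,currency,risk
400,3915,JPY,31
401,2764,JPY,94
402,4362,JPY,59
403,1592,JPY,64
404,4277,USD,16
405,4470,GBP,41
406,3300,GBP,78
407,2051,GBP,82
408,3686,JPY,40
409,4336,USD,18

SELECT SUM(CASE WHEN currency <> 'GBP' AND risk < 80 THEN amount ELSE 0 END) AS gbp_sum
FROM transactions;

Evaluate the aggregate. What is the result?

22168

txn_id=400: ✓ → 3915
txn_id=401: ✗
txn_id=402: ✓ → 4362
txn_id=403: ✓ → 1592
txn_id=404: ✓ → 4277
txn_id=405: ✗
txn_id=406: ✗
txn_id=407: ✗
txn_id=408: ✓ → 3686
txn_id=409: ✓ → 4336
gbp_sum = 3915 + 4362 + 1592 + 4277 + 3686 + 4336 = 22168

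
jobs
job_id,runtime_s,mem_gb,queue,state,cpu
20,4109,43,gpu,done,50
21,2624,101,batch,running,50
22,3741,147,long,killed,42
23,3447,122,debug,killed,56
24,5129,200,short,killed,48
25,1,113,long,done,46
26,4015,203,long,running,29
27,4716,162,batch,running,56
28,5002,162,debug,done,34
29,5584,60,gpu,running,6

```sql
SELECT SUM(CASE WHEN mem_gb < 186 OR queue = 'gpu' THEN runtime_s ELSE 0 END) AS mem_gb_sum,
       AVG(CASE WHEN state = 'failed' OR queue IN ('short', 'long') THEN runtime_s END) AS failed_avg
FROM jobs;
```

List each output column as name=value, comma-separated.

mem_gb_sum=29224, failed_avg=3221.5

[mem_gb_sum: mem_gb < 186 OR queue = 'gpu']
job_id=20: ✓ → 4109
job_id=21: ✓ → 2624
job_id=22: ✓ → 3741
job_id=23: ✓ → 3447
job_id=24: ✗
job_id=25: ✓ → 1
job_id=26: ✗
job_id=27: ✓ → 4716
job_id=28: ✓ → 5002
job_id=29: ✓ → 5584
mem_gb_sum = 4109 + 2624 + 3741 + 3447 + 1 + 4716 + 5002 + 5584 = 29224
—
[failed_avg: state = 'failed' OR queue IN ('short', 'long')]
job_id=20: ✗
job_id=21: ✗
job_id=22: ✓ → 3741
job_id=23: ✗
job_id=24: ✓ → 5129
job_id=25: ✓ → 1
job_id=26: ✓ → 4015
job_id=27: ✗
job_id=28: ✗
job_id=29: ✗
failed_avg = (3741 + 5129 + 1 + 4015) / 4 = 3221.5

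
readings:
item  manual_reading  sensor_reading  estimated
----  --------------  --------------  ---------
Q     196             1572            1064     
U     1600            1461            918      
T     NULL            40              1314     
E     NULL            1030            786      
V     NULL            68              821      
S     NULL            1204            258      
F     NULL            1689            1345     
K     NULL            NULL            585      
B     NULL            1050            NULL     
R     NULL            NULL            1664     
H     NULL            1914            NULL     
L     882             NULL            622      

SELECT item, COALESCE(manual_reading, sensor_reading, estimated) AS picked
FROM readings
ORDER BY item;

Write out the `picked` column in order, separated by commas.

1050, 1030, 1689, 1914, 585, 882, 196, 1664, 1204, 40, 1600, 68

item=B: manual_reading=NULL, sensor_reading=1050 → 1050
item=E: manual_reading=NULL, sensor_reading=1030 → 1030
item=F: manual_reading=NULL, sensor_reading=1689 → 1689
item=H: manual_reading=NULL, sensor_reading=1914 → 1914
item=K: manual_reading=NULL, sensor_reading=NULL, estimated=585 → 585
item=L: manual_reading=882 → 882
item=Q: manual_reading=196 → 196
item=R: manual_reading=NULL, sensor_reading=NULL, estimated=1664 → 1664
item=S: manual_reading=NULL, sensor_reading=1204 → 1204
item=T: manual_reading=NULL, sensor_reading=40 → 40
item=U: manual_reading=1600 → 1600
item=V: manual_reading=NULL, sensor_reading=68 → 68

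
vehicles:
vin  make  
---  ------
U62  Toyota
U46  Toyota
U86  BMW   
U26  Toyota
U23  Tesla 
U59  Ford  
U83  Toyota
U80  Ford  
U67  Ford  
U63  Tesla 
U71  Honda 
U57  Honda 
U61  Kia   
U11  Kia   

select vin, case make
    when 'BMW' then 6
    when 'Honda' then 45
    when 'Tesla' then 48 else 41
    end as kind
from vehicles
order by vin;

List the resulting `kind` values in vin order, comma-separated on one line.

41, 48, 41, 41, 45, 41, 41, 41, 48, 41, 45, 41, 41, 6

vin=U11: ELSE → 41
vin=U23: make='Tesla' → 48
vin=U26: ELSE → 41
vin=U46: ELSE → 41
vin=U57: make='Honda' → 45
vin=U59: ELSE → 41
vin=U61: ELSE → 41
vin=U62: ELSE → 41
vin=U63: make='Tesla' → 48
vin=U67: ELSE → 41
vin=U71: make='Honda' → 45
vin=U80: ELSE → 41
vin=U83: ELSE → 41
vin=U86: make='BMW' → 6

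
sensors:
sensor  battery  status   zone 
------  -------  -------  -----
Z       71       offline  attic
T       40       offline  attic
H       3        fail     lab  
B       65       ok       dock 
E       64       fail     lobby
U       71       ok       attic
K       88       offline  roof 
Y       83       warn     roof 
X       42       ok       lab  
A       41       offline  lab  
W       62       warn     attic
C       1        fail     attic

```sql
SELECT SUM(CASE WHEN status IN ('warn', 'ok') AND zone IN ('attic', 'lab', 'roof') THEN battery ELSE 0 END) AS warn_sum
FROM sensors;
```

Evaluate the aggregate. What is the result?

sensor=Z: ✗
sensor=T: ✗
sensor=H: ✗
sensor=B: ✗
sensor=E: ✗
sensor=U: ✓ → 71
sensor=K: ✗
sensor=Y: ✓ → 83
sensor=X: ✓ → 42
sensor=A: ✗
sensor=W: ✓ → 62
sensor=C: ✗
warn_sum = 71 + 83 + 42 + 62 = 258

258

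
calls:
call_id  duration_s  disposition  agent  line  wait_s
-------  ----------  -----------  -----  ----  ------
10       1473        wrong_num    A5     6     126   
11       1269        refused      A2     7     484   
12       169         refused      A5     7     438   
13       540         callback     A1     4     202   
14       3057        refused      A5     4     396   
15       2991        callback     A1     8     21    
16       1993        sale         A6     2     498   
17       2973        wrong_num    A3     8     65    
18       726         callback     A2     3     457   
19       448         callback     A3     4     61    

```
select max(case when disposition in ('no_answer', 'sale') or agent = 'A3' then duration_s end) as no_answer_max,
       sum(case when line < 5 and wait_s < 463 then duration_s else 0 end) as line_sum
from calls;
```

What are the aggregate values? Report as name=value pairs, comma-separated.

no_answer_max=2973, line_sum=4771

[no_answer_max: disposition in ('no_answer', 'sale') or agent = 'A3']
call_id=10: ✗
call_id=11: ✗
call_id=12: ✗
call_id=13: ✗
call_id=14: ✗
call_id=15: ✗
call_id=16: ✓ → 1993
call_id=17: ✓ → 2973
call_id=18: ✗
call_id=19: ✓ → 448
no_answer_max = MAX(1993, 2973, 448) = 2973
—
[line_sum: line < 5 and wait_s < 463]
call_id=10: ✗
call_id=11: ✗
call_id=12: ✗
call_id=13: ✓ → 540
call_id=14: ✓ → 3057
call_id=15: ✗
call_id=16: ✗
call_id=17: ✗
call_id=18: ✓ → 726
call_id=19: ✓ → 448
line_sum = 540 + 3057 + 726 + 448 = 4771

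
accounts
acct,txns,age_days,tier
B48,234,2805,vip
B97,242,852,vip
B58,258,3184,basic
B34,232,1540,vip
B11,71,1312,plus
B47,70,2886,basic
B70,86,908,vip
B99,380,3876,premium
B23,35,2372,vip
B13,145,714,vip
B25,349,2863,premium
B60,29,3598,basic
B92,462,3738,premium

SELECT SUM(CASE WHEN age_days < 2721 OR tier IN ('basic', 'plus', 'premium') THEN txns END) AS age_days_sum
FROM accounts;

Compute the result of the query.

acct=B48: ✗
acct=B97: ✓ → 242
acct=B58: ✓ → 258
acct=B34: ✓ → 232
acct=B11: ✓ → 71
acct=B47: ✓ → 70
acct=B70: ✓ → 86
acct=B99: ✓ → 380
acct=B23: ✓ → 35
acct=B13: ✓ → 145
acct=B25: ✓ → 349
acct=B60: ✓ → 29
acct=B92: ✓ → 462
age_days_sum = 242 + 258 + 232 + 71 + 70 + 86 + 380 + 35 + 145 + 349 + 29 + 462 = 2359

2359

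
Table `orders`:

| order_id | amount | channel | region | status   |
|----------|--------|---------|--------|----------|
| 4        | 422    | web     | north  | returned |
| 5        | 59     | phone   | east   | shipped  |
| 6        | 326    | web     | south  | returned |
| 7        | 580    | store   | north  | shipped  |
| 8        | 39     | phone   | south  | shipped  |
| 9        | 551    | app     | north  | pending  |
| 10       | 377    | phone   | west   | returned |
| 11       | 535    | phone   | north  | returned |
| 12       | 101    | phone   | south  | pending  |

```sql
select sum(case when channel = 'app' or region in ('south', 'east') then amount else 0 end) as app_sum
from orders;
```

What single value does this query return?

1076

order_id=4: ✗
order_id=5: ✓ → 59
order_id=6: ✓ → 326
order_id=7: ✗
order_id=8: ✓ → 39
order_id=9: ✓ → 551
order_id=10: ✗
order_id=11: ✗
order_id=12: ✓ → 101
app_sum = 59 + 326 + 39 + 551 + 101 = 1076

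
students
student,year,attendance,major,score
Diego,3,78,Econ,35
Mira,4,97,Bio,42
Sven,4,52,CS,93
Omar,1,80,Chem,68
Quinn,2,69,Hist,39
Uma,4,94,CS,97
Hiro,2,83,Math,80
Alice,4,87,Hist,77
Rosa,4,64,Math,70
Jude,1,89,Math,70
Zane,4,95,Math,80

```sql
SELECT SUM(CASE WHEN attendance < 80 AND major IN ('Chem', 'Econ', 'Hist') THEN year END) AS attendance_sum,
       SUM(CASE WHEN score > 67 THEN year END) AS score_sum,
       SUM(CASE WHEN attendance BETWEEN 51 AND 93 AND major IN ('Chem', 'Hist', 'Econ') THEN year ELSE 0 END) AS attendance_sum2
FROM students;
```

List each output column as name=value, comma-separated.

attendance_sum=5, score_sum=24, attendance_sum2=10

[attendance_sum: attendance < 80 AND major IN ('Chem', 'Econ', 'Hist')]
student=Diego: ✓ → 3
student=Mira: ✗
student=Sven: ✗
student=Omar: ✗
student=Quinn: ✓ → 2
student=Uma: ✗
student=Hiro: ✗
student=Alice: ✗
student=Rosa: ✗
student=Jude: ✗
student=Zane: ✗
attendance_sum = 3 + 2 = 5
—
[score_sum: score > 67]
student=Diego: ✗
student=Mira: ✗
student=Sven: ✓ → 4
student=Omar: ✓ → 1
student=Quinn: ✗
student=Uma: ✓ → 4
student=Hiro: ✓ → 2
student=Alice: ✓ → 4
student=Rosa: ✓ → 4
student=Jude: ✓ → 1
student=Zane: ✓ → 4
score_sum = 4 + 1 + 4 + 2 + 4 + 4 + 1 + 4 = 24
—
[attendance_sum2: attendance BETWEEN 51 AND 93 AND major IN ('Chem', 'Hist', 'Econ')]
student=Diego: ✓ → 3
student=Mira: ✗
student=Sven: ✗
student=Omar: ✓ → 1
student=Quinn: ✓ → 2
student=Uma: ✗
student=Hiro: ✗
student=Alice: ✓ → 4
student=Rosa: ✗
student=Jude: ✗
student=Zane: ✗
attendance_sum2 = 3 + 1 + 2 + 4 = 10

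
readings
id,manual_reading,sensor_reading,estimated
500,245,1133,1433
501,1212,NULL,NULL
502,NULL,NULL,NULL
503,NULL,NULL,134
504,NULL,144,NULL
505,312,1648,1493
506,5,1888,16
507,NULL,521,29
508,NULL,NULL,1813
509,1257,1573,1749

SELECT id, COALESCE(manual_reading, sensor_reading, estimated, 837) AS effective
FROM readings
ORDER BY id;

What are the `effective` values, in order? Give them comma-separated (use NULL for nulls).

245, 1212, 837, 134, 144, 312, 5, 521, 1813, 1257

id=500: manual_reading=245 → 245
id=501: manual_reading=1212 → 1212
id=502: manual_reading=NULL, sensor_reading=NULL, estimated=NULL, → literal 837 → 837
id=503: manual_reading=NULL, sensor_reading=NULL, estimated=134 → 134
id=504: manual_reading=NULL, sensor_reading=144 → 144
id=505: manual_reading=312 → 312
id=506: manual_reading=5 → 5
id=507: manual_reading=NULL, sensor_reading=521 → 521
id=508: manual_reading=NULL, sensor_reading=NULL, estimated=1813 → 1813
id=509: manual_reading=1257 → 1257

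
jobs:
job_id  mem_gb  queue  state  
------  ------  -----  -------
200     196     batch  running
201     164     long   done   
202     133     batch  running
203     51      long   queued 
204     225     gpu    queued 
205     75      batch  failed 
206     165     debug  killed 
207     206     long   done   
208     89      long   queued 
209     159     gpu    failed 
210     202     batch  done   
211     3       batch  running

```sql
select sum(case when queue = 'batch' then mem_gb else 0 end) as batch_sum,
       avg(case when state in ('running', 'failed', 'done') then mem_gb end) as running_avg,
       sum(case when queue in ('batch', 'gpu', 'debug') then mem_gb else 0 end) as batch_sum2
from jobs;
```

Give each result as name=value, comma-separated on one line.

batch_sum=609, running_avg=142.25, batch_sum2=1158

[batch_sum: queue = 'batch']
job_id=200: ✓ → 196
job_id=201: ✗
job_id=202: ✓ → 133
job_id=203: ✗
job_id=204: ✗
job_id=205: ✓ → 75
job_id=206: ✗
job_id=207: ✗
job_id=208: ✗
job_id=209: ✗
job_id=210: ✓ → 202
job_id=211: ✓ → 3
batch_sum = 196 + 133 + 75 + 202 + 3 = 609
—
[running_avg: state in ('running', 'failed', 'done')]
job_id=200: ✓ → 196
job_id=201: ✓ → 164
job_id=202: ✓ → 133
job_id=203: ✗
job_id=204: ✗
job_id=205: ✓ → 75
job_id=206: ✗
job_id=207: ✓ → 206
job_id=208: ✗
job_id=209: ✓ → 159
job_id=210: ✓ → 202
job_id=211: ✓ → 3
running_avg = (196 + 164 + 133 + 75 + 206 + 159 + 202 + 3) / 8 = 142.25
—
[batch_sum2: queue in ('batch', 'gpu', 'debug')]
job_id=200: ✓ → 196
job_id=201: ✗
job_id=202: ✓ → 133
job_id=203: ✗
job_id=204: ✓ → 225
job_id=205: ✓ → 75
job_id=206: ✓ → 165
job_id=207: ✗
job_id=208: ✗
job_id=209: ✓ → 159
job_id=210: ✓ → 202
job_id=211: ✓ → 3
batch_sum2 = 196 + 133 + 225 + 75 + 165 + 159 + 202 + 3 = 1158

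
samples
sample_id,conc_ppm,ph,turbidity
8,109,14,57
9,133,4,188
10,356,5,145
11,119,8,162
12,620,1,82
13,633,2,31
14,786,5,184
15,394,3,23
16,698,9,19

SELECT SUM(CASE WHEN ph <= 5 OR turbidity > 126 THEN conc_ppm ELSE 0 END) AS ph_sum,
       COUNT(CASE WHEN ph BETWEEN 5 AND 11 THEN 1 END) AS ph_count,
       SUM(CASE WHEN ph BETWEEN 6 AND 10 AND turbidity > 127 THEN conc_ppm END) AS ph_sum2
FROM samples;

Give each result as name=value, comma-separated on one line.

ph_sum=3041, ph_count=4, ph_sum2=119

[ph_sum: ph <= 5 OR turbidity > 126]
sample_id=8: ✗
sample_id=9: ✓ → 133
sample_id=10: ✓ → 356
sample_id=11: ✓ → 119
sample_id=12: ✓ → 620
sample_id=13: ✓ → 633
sample_id=14: ✓ → 786
sample_id=15: ✓ → 394
sample_id=16: ✗
ph_sum = 133 + 356 + 119 + 620 + 633 + 786 + 394 = 3041
—
[ph_count: ph BETWEEN 5 AND 11]
sample_id=8: ✗
sample_id=9: ✗
sample_id=10: ✓ → 1
sample_id=11: ✓ → 1
sample_id=12: ✗
sample_id=13: ✗
sample_id=14: ✓ → 1
sample_id=15: ✗
sample_id=16: ✓ → 1
ph_count = COUNT(1, 1, 1, 1) = 4
—
[ph_sum2: ph BETWEEN 6 AND 10 AND turbidity > 127]
sample_id=8: ✗
sample_id=9: ✗
sample_id=10: ✗
sample_id=11: ✓ → 119
sample_id=12: ✗
sample_id=13: ✗
sample_id=14: ✗
sample_id=15: ✗
sample_id=16: ✗
ph_sum2 = 119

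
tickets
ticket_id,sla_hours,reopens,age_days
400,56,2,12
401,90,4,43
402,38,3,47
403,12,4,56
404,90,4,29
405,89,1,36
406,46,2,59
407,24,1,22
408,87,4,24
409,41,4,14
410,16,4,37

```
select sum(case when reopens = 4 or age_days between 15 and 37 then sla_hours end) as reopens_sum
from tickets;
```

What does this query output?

449

ticket_id=400: ✗
ticket_id=401: ✓ → 90
ticket_id=402: ✗
ticket_id=403: ✓ → 12
ticket_id=404: ✓ → 90
ticket_id=405: ✓ → 89
ticket_id=406: ✗
ticket_id=407: ✓ → 24
ticket_id=408: ✓ → 87
ticket_id=409: ✓ → 41
ticket_id=410: ✓ → 16
reopens_sum = 90 + 12 + 90 + 89 + 24 + 87 + 41 + 16 = 449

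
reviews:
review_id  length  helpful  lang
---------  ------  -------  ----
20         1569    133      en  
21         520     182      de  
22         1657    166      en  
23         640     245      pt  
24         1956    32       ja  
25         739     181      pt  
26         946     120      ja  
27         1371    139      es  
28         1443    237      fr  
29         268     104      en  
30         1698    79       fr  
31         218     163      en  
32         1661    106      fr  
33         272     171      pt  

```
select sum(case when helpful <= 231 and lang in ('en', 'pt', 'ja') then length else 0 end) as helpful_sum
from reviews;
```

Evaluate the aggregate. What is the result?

review_id=20: ✓ → 1569
review_id=21: ✗
review_id=22: ✓ → 1657
review_id=23: ✗
review_id=24: ✓ → 1956
review_id=25: ✓ → 739
review_id=26: ✓ → 946
review_id=27: ✗
review_id=28: ✗
review_id=29: ✓ → 268
review_id=30: ✗
review_id=31: ✓ → 218
review_id=32: ✗
review_id=33: ✓ → 272
helpful_sum = 1569 + 1657 + 1956 + 739 + 946 + 268 + 218 + 272 = 7625

7625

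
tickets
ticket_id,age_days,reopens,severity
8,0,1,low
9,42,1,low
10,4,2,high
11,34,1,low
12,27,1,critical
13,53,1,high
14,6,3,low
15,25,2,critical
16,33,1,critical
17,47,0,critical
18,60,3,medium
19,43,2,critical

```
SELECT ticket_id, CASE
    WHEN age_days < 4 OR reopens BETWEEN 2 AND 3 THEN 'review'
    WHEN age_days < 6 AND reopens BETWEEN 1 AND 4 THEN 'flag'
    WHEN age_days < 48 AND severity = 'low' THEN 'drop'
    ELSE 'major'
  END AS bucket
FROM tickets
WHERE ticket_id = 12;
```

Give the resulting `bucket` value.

major

ticket_id = 12: age_days=27, reopens=1, severity=critical.
age_days < 4 OR reopens BETWEEN 2 AND 3 → false
age_days < 6 AND reopens BETWEEN 1 AND 4 → false
age_days < 48 AND severity = 'low' → false
No prior WHEN matched → ELSE → major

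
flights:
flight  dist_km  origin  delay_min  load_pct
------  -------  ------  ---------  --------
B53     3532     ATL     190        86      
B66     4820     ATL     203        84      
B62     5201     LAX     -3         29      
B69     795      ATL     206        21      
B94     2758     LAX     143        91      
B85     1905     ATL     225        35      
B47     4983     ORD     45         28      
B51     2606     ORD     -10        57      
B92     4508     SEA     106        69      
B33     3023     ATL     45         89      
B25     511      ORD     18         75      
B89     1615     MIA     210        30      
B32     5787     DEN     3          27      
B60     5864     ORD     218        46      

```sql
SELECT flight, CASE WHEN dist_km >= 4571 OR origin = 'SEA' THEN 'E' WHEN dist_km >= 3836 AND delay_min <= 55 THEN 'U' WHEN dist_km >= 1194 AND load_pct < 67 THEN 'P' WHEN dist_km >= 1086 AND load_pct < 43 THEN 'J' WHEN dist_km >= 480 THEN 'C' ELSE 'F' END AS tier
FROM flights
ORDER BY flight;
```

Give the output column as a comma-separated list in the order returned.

flight=B25: dist_km >= 480 → C
flight=B32: dist_km >= 4571 OR origin = 'SEA' → E
flight=B33: dist_km >= 480 → C
flight=B47: dist_km >= 4571 OR origin = 'SEA' → E
flight=B51: dist_km >= 1194 AND load_pct < 67 → P
flight=B53: dist_km >= 480 → C
flight=B60: dist_km >= 4571 OR origin = 'SEA' → E
flight=B62: dist_km >= 4571 OR origin = 'SEA' → E
flight=B66: dist_km >= 4571 OR origin = 'SEA' → E
flight=B69: dist_km >= 480 → C
flight=B85: dist_km >= 1194 AND load_pct < 67 → P
flight=B89: dist_km >= 1194 AND load_pct < 67 → P
flight=B92: dist_km >= 4571 OR origin = 'SEA' → E
flight=B94: dist_km >= 480 → C

C, E, C, E, P, C, E, E, E, C, P, P, E, C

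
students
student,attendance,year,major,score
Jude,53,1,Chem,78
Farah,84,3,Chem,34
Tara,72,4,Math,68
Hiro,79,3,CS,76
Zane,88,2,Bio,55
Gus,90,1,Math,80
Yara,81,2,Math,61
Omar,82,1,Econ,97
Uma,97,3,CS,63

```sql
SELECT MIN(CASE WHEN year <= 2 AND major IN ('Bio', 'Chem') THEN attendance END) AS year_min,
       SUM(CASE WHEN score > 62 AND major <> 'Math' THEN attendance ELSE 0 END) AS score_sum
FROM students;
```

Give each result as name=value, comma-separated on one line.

year_min=53, score_sum=311

[year_min: year <= 2 AND major IN ('Bio', 'Chem')]
student=Jude: ✓ → 53
student=Farah: ✗
student=Tara: ✗
student=Hiro: ✗
student=Zane: ✓ → 88
student=Gus: ✗
student=Yara: ✗
student=Omar: ✗
student=Uma: ✗
year_min = MIN(53, 88) = 53
—
[score_sum: score > 62 AND major <> 'Math']
student=Jude: ✓ → 53
student=Farah: ✗
student=Tara: ✗
student=Hiro: ✓ → 79
student=Zane: ✗
student=Gus: ✗
student=Yara: ✗
student=Omar: ✓ → 82
student=Uma: ✓ → 97
score_sum = 53 + 79 + 82 + 97 = 311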